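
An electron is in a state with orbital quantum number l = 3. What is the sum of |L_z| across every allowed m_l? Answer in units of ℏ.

m_l ∈ {-3, -2, -1, 0, 1, 2, 3}.
Σ|m_l| = 2·3(3+1)/2 = 12.

Σ|L_z| = 12 ℏ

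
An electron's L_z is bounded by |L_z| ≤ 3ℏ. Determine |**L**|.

Since max m_l = l, l = 3.
|L| = √(l(l+1)) ℏ = 2√3 ℏ.

|L| = 2√3 ℏ ≈ 3.464ℏ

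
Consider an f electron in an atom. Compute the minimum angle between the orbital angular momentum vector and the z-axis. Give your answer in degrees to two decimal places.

θ_min ≈ 30.00°

An f state has l = 3.
|L| = ℏ√(l(l+1)) = 2√3 ℏ.
The smallest angle corresponds to the largest L_z, i.e. m_l = l = 3, giving L_z = 3ℏ.
cos θ_min = 3/√12, so θ_min ≈ 30.00°.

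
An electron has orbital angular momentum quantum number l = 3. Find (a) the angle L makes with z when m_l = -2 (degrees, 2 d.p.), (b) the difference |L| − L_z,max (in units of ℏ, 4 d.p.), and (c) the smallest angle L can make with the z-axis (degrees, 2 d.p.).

θ(m_l=-2) ≈ 125.26°; |L|−L_z,max ≈ 0.4641ℏ; θ_min ≈ 30.00°

For m_l = -2: cos θ = -2/√12, θ ≈ 125.26°.
|L| − L_z,max = (2√3 − 3)ℏ ≈ 0.4641ℏ.
cos θ_min = 3/√12, so θ_min ≈ 30.00°.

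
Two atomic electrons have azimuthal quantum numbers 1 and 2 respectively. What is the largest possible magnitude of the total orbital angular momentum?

|L_tot|_max = 2√3 ℏ ≈ 3.464ℏ

The total orbital quantum number L ranges from |l₁ − l₂| to l₁ + l₂ in integer steps.
Allowed values: L = 1, 2, 3.
The largest magnitude corresponds to L = 3: |L_tot| = ℏ√(3·4) = 2√3 ℏ.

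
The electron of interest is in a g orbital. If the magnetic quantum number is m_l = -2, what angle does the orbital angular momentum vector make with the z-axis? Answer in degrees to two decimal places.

θ ≈ 116.57°

For a g orbital, l = 4.
|L| = √(l(l+1)) ℏ = 2√5 ℏ.
L_z = m_l ℏ = −2ℏ.
cos θ = L_z/|L| = -2/√20, so θ ≈ 116.57°.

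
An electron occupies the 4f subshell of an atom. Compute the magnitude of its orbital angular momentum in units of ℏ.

4f means n = 4, l = 3.
|L| = ℏ√(l(l+1)) = ℏ√(3·4) = 2√3 ℏ

|L| = 2√3 ℏ ≈ 3.464ℏ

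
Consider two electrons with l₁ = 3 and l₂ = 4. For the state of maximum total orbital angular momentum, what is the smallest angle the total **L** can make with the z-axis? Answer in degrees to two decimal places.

θ_min ≈ 20.70°

The total orbital quantum number L ranges from |l₁ − l₂| to l₁ + l₂ in integer steps.
L ∈ {1, 2, 3, 4, 5, 6, 7}.
The maximum is L = 7, with |L_tot| = ℏ√(7·8) = 2√14 ℏ.
The minimum angle with z is arccos(7/√56) ≈ 20.70°.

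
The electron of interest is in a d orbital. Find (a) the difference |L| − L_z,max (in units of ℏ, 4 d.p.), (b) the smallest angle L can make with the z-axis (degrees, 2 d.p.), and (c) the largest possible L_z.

The letter d corresponds to l = 2.
|L| − L_z,max = (√6 − 2)ℏ ≈ 0.4495ℏ.
cos θ_min = 2/√6, so θ_min ≈ 35.26°.
L_z,max = lℏ = 2ℏ.

|L|−L_z,max ≈ 0.4495ℏ; θ_min ≈ 35.26°; L_z,max = 2ℏ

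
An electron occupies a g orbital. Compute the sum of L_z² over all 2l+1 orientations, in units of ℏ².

Σ(L_z)² = 60 ℏ²

A g state has l = 4.
m_l ∈ {-4, -3, -2, -1, 0, 1, 2, 3, 4}.
Summing m² from −4 to 4: Σ m_l² = 60.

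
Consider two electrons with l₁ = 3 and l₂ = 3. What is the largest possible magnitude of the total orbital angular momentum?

Angular momentum addition gives L = |l₁ − l₂|, …, l₁ + l₂.
L ∈ {0, 1, 2, 3, 4, 5, 6}.
The largest magnitude corresponds to L = 6: |L_tot| = ℏ√(6·7) = √42 ℏ.

|L_tot|_max = √42 ℏ ≈ 6.481ℏ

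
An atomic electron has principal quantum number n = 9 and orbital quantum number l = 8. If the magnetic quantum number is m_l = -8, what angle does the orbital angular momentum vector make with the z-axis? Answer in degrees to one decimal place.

|L|² = l(l+1)ℏ² = 72ℏ², so |L| = 6√2 ℏ.
L_z = m_l ℏ = −8ℏ.
cos θ = L_z/|L| = -8/√72, so θ ≈ 160.5°.

θ ≈ 160.5°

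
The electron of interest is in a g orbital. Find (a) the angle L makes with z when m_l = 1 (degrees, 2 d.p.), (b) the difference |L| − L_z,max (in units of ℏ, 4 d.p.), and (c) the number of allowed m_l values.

A g state has l = 4.
For m_l = 1: cos θ = 1/√20, θ ≈ 77.08°.
|L| − L_z,max = (2√5 − 4)ℏ ≈ 0.4721ℏ.
There are 2l+1 = 9 values of m_l.

θ(m_l=1) ≈ 77.08°; |L|−L_z,max ≈ 0.4721ℏ; 9 values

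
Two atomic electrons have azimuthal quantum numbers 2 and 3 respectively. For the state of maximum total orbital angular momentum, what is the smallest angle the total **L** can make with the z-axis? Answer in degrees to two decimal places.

L runs from |2 − 3| = 1 to 2 + 3 = 5.
So L can be 1, 2, 3, 4, 5.
The maximum is L = 5, with |L_tot| = ℏ√(5·6) = √30 ℏ.
The minimum angle with z is arccos(5/√30) ≈ 24.09°.

θ_min ≈ 24.09°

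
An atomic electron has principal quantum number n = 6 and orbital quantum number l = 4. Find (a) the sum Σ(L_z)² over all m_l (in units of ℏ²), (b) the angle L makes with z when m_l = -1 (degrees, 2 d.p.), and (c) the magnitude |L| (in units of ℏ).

Σ(L_z)² = 60 ℏ²; θ(m_l=-1) ≈ 102.92°; |L| = 2√5 ℏ ≈ 4.472ℏ

Σ m_l² = 60, so Σ(L_z)² = 60 ℏ².
For m_l = -1: cos θ = -1/√20, θ ≈ 102.92°.
|L| = ℏ√(4·5) = 2√5 ℏ ≈ 4.472ℏ.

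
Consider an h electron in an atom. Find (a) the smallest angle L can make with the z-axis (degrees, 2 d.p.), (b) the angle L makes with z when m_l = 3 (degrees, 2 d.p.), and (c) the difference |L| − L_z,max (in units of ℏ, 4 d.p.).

θ_min ≈ 24.09°; θ(m_l=3) ≈ 56.79°; |L|−L_z,max ≈ 0.4772ℏ

For an h orbital, l = 5.
cos θ_min = 5/√30, so θ_min ≈ 24.09°.
For m_l = 3: cos θ = 3/√30, θ ≈ 56.79°.
|L| − L_z,max = (√30 − 5)ℏ ≈ 0.4772ℏ.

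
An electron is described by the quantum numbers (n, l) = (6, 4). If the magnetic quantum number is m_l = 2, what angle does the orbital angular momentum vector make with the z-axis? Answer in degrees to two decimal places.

θ ≈ 63.43°

|L|² = l(l+1)ℏ² = 20ℏ², so |L| = 2√5 ℏ.
L_z = m_l ℏ = 2ℏ.
cos θ = L_z/|L| = 2/√20, so θ ≈ 63.43°.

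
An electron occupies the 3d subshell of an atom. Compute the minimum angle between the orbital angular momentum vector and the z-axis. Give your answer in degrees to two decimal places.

The 3d subshell has l = 2.
|L| = ℏ√(l(l+1)) = √6 ℏ.
The smallest angle corresponds to the largest L_z, i.e. m_l = l = 2, giving L_z = 2ℏ.
cos θ_min = 2/√6, so θ_min ≈ 35.26°.

θ_min ≈ 35.26°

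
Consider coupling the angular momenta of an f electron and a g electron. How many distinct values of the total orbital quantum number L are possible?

Angular momentum addition gives L = |l₁ − l₂|, …, l₁ + l₂.
Allowed values: L = 1, 2, 3, 4, 5, 6, 7.
That is 7 values.

7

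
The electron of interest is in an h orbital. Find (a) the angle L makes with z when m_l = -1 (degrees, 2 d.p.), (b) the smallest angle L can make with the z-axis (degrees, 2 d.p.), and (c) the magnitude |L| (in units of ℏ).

θ(m_l=-1) ≈ 100.52°; θ_min ≈ 24.09°; |L| = √30 ℏ ≈ 5.477ℏ

An h state has l = 5.
For m_l = -1: cos θ = -1/√30, θ ≈ 100.52°.
cos θ_min = 5/√30, so θ_min ≈ 24.09°.
|L| = ℏ√(5·6) = √30 ℏ ≈ 5.477ℏ.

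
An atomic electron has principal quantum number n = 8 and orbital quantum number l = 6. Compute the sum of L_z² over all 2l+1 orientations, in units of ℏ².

Σ(L_z)² = 182 ℏ²

The allowed m_l values are -6, -5, -4, -3, -2, -1, 0, 1, 2, 3, 4, 5, 6.
Summing m² from −6 to 6: Σ m_l² = 182.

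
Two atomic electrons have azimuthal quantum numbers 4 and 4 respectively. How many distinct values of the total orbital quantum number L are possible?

9

By the triangle rule, |l₁ − l₂| ≤ L ≤ l₁ + l₂.
Allowed values: L = 0, 1, 2, 3, 4, 5, 6, 7, 8.
That is 9 values.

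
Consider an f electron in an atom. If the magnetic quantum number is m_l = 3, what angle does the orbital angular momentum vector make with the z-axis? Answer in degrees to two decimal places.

θ ≈ 30.00°

An f state has l = 3.
|L| = √(l(l+1)) ℏ = 2√3 ℏ.
L_z = m_l ℏ = 3ℏ.
cos θ = L_z/|L| = 3/√12, so θ ≈ 30.00°.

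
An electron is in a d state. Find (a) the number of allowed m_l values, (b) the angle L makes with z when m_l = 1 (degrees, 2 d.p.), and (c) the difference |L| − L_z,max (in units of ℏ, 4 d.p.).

The letter d corresponds to l = 2.
There are 2l+1 = 5 values of m_l.
For m_l = 1: cos θ = 1/√6, θ ≈ 65.91°.
|L| − L_z,max = (√6 − 2)ℏ ≈ 0.4495ℏ.

5 values; θ(m_l=1) ≈ 65.91°; |L|−L_z,max ≈ 0.4495ℏ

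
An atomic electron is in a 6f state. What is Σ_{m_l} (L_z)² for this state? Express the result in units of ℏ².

For 6f, l = 3.
The allowed m_l values are -3, -2, -1, 0, 1, 2, 3.
Summing m² from −3 to 3: Σ m_l² = 28.

Σ(L_z)² = 28 ℏ²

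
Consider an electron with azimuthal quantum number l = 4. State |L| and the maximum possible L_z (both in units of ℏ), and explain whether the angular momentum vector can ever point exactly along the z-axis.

No: L_z,max = 4ℏ < |L| = 2√5 ℏ ≈ 4.472ℏ

|L| = 2√5 ℏ ≈ 4.4721ℏ, while L_z,max = lℏ = 4ℏ.
Since |L| > L_z,max, the vector can never point exactly along z; the closest it comes is θ_min = arccos(4/√20) ≈ 26.6°.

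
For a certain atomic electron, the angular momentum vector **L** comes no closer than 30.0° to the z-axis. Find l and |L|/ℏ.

cos²θ_min = l/(l+1) = 0.7500.
Thus l = 0.7500/(1 − 0.7500) ≈ 3.
Then |L| = ℏ√(3·4) = 2√3 ℏ.

l = 3, |L| = 2√3 ℏ ≈ 3.464ℏ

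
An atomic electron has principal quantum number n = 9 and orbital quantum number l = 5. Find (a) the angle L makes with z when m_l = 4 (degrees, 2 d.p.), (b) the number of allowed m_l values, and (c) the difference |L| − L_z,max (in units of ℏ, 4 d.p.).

θ(m_l=4) ≈ 43.09°; 11 values; |L|−L_z,max ≈ 0.4772ℏ

For m_l = 4: cos θ = 4/√30, θ ≈ 43.09°.
There are 2l+1 = 11 values of m_l.
|L| − L_z,max = (√30 − 5)ℏ ≈ 0.4772ℏ.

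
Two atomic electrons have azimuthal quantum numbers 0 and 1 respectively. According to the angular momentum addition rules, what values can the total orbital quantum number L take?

L = 1

Angular momentum addition gives L = |l₁ − l₂|, …, l₁ + l₂.
L ∈ {1}.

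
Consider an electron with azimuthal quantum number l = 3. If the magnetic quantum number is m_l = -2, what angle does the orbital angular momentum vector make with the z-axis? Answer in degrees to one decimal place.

θ ≈ 125.3°

|L| = ℏ√(l(l+1)) = 2√3 ℏ.
L_z = m_l ℏ = −2ℏ.
cos θ = L_z/|L| = -2/√12, so θ ≈ 125.3°.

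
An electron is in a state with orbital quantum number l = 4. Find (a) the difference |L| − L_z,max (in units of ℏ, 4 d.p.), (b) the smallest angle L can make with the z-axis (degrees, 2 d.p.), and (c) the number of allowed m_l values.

|L| − L_z,max = (2√5 − 4)ℏ ≈ 0.4721ℏ.
cos θ_min = 4/√20, so θ_min ≈ 26.57°.
There are 2l+1 = 9 values of m_l.

|L|−L_z,max ≈ 0.4721ℏ; θ_min ≈ 26.57°; 9 values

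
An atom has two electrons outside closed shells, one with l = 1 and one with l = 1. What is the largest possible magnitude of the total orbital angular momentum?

Angular momentum addition gives L = |l₁ − l₂|, …, l₁ + l₂.
So L can be 0, 1, 2.
The largest magnitude corresponds to L = 2: |L_tot| = ℏ√(2·3) = √6 ℏ.

|L_tot|_max = √6 ℏ ≈ 2.449ℏ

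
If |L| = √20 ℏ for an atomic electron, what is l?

l = 4

Since |L|² = l(l+1)ℏ², l(l+1) = 20.
The positive root is l = 4.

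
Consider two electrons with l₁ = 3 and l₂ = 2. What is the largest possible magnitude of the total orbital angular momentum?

Angular momentum addition gives L = |l₁ − l₂|, …, l₁ + l₂.
L ∈ {1, 2, 3, 4, 5}.
The largest magnitude corresponds to L = 5: |L_tot| = ℏ√(5·6) = √30 ℏ.

|L_tot|_max = √30 ℏ ≈ 5.477ℏ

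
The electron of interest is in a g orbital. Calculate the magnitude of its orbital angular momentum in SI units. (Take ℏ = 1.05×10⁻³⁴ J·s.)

|L| = 4.70×10⁻³⁴ J·s

The letter g corresponds to l = 4.
|L| = ℏ√(l(l+1)) = ℏ√(4·5) = 2√5 ℏ
Numerically, |L| = 4.472 × (1.05×10⁻³⁴ J·s) = 4.70×10⁻³⁴ J·s.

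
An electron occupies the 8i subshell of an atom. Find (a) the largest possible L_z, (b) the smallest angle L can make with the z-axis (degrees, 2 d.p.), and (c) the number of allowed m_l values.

L_z,max = 6ℏ; θ_min ≈ 22.21°; 13 values

8i means n = 8, l = 6.
L_z,max = lℏ = 6ℏ.
cos θ_min = 6/√42, so θ_min ≈ 22.21°.
There are 2l+1 = 13 values of m_l.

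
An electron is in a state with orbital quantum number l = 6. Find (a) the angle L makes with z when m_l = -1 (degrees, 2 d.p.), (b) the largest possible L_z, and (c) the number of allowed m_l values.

For m_l = -1: cos θ = -1/√42, θ ≈ 98.88°.
L_z,max = lℏ = 6ℏ.
There are 2l+1 = 13 values of m_l.

θ(m_l=-1) ≈ 98.88°; L_z,max = 6ℏ; 13 values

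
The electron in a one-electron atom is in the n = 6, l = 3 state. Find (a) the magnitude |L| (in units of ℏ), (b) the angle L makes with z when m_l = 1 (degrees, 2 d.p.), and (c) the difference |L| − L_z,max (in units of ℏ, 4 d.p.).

|L| = ℏ√(3·4) = 2√3 ℏ ≈ 3.464ℏ.
For m_l = 1: cos θ = 1/√12, θ ≈ 73.22°.
|L| − L_z,max = (2√3 − 3)ℏ ≈ 0.4641ℏ.

|L| = 2√3 ℏ ≈ 3.464ℏ; θ(m_l=1) ≈ 73.22°; |L|−L_z,max ≈ 0.4641ℏ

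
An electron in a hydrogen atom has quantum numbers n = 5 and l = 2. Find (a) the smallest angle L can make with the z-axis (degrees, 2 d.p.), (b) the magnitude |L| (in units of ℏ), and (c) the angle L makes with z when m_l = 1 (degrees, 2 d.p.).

θ_min ≈ 35.26°; |L| = √6 ℏ ≈ 2.449ℏ; θ(m_l=1) ≈ 65.91°

cos θ_min = 2/√6, so θ_min ≈ 35.26°.
|L| = ℏ√(2·3) = √6 ℏ ≈ 2.449ℏ.
For m_l = 1: cos θ = 1/√6, θ ≈ 65.91°.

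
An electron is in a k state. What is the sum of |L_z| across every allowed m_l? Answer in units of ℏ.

Σ|L_z| = 56 ℏ

K corresponds to l = 7.
The allowed m_l values are -7, -6, -5, -4, -3, -2, -1, 0, 1, 2, 3, 4, 5, 6, 7.
Σ|m_l| = 2·7(7+1)/2 = 56.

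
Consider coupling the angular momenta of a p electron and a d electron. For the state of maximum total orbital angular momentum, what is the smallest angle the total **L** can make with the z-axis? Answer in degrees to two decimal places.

By the triangle rule, |l₁ − l₂| ≤ L ≤ l₁ + l₂.
So L can be 1, 2, 3.
The maximum is L = 3, with |L_tot| = ℏ√(3·4) = 2√3 ℏ.
The minimum angle with z is arccos(3/√12) ≈ 30.00°.

θ_min ≈ 30.00°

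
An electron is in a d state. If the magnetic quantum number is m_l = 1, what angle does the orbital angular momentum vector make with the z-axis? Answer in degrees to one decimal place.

θ ≈ 65.9°

The letter d corresponds to l = 2.
|L| = ℏ√(l(l+1)) = √6 ℏ.
L_z = m_l ℏ = 1ℏ.
cos θ = L_z/|L| = 1/√6, so θ ≈ 65.9°.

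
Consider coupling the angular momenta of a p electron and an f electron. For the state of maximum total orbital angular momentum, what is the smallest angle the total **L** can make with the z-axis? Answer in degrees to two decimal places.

Angular momentum addition gives L = |l₁ − l₂|, …, l₁ + l₂.
L ∈ {2, 3, 4}.
The maximum is L = 4, with |L_tot| = ℏ√(4·5) = 2√5 ℏ.
The minimum angle with z is arccos(4/√20) ≈ 26.57°.

θ_min ≈ 26.57°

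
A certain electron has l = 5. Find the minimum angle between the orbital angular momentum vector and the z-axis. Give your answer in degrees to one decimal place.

θ_min ≈ 24.1°

|L|² = l(l+1)ℏ² = 30ℏ², so |L| = √30 ℏ.
The smallest angle corresponds to the largest L_z, i.e. m_l = l = 5, giving L_z = 5ℏ.
cos θ_min = 5/√30, so θ_min ≈ 24.1°.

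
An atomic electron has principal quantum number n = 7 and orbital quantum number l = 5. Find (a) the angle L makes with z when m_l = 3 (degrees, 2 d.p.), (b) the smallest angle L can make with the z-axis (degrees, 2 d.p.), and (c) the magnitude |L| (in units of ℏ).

θ(m_l=3) ≈ 56.79°; θ_min ≈ 24.09°; |L| = √30 ℏ ≈ 5.477ℏ

For m_l = 3: cos θ = 3/√30, θ ≈ 56.79°.
cos θ_min = 5/√30, so θ_min ≈ 24.09°.
|L| = ℏ√(5·6) = √30 ℏ ≈ 5.477ℏ.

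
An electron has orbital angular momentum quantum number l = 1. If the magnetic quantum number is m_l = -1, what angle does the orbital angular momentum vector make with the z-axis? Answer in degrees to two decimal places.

θ ≈ 135.00°

|L| = √(l(l+1)) ℏ = √2 ℏ.
L_z = m_l ℏ = −1ℏ.
cos θ = L_z/|L| = -1/√2, so θ ≈ 135.00°.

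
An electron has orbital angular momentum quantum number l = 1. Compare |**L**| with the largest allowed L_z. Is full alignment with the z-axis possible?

|L| = √2 ℏ ≈ 1.4142ℏ, while L_z,max = lℏ = 1ℏ.
Since |L| > L_z,max, the vector can never point exactly along z; the closest it comes is θ_min = arccos(1/√2) ≈ 45.0°.

No: L_z,max = 1ℏ < |L| = √2 ℏ ≈ 1.414ℏ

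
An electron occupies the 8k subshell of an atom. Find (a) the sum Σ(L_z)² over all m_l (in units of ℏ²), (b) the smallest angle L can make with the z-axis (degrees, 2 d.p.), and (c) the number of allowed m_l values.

Σ(L_z)² = 280 ℏ²; θ_min ≈ 20.70°; 15 values

8k means n = 8, l = 7.
Σ m_l² = 280, so Σ(L_z)² = 280 ℏ².
cos θ_min = 7/√56, so θ_min ≈ 20.70°.
There are 2l+1 = 15 values of m_l.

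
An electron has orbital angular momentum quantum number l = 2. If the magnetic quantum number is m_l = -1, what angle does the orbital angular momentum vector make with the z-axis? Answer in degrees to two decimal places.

θ ≈ 114.09°

|L| = √(l(l+1)) ℏ = √6 ℏ.
L_z = m_l ℏ = −1ℏ.
cos θ = L_z/|L| = -1/√6, so θ ≈ 114.09°.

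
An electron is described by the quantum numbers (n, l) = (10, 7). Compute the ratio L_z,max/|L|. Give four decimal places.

|L| = 2√14 ℏ ≈ 7.4833ℏ, while L_z,max = lℏ = 7ℏ.
L_z,max/|L| = 7/√56 = 0.9354.

L_z,max/|L| = 0.9354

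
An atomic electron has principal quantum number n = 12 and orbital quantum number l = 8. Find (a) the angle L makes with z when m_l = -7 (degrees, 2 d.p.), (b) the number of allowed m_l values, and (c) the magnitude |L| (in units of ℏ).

For m_l = -7: cos θ = -7/√72, θ ≈ 145.58°.
There are 2l+1 = 17 values of m_l.
|L| = ℏ√(8·9) = 6√2 ℏ ≈ 8.485ℏ.

θ(m_l=-7) ≈ 145.58°; 17 values; |L| = 6√2 ℏ ≈ 8.485ℏ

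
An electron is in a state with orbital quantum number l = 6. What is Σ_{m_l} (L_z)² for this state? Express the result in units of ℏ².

Σ(L_z)² = 182 ℏ²

m_l ∈ {-6, -5, -4, -3, -2, -1, 0, 1, 2, 3, 4, 5, 6}.
Summing m² from −6 to 6: Σ m_l² = 182.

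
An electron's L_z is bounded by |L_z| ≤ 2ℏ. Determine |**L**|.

L_z,max = lℏ, so l = 2.
|L| = ℏ√(l(l+1)) = √6 ℏ.

|L| = √6 ℏ ≈ 2.449ℏ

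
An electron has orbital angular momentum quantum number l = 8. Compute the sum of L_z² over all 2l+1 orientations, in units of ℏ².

Σ(L_z)² = 408 ℏ²

The allowed m_l values are -8, -7, -6, -5, -4, -3, -2, -1, 0, 1, 2, 3, 4, 5, 6, 7, 8.
Summing m² from −8 to 8: Σ m_l² = 408.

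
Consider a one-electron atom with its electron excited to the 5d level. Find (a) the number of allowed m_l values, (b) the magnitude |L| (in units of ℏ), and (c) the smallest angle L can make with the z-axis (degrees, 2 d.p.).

The 5d level has l = 2.
There are 2l+1 = 5 values of m_l.
|L| = ℏ√(2·3) = √6 ℏ ≈ 2.449ℏ.
cos θ_min = 2/√6, so θ_min ≈ 35.26°.

5 values; |L| = √6 ℏ ≈ 2.449ℏ; θ_min ≈ 35.26°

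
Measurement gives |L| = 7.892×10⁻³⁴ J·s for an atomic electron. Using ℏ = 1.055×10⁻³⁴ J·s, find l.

l = 7

In units of ℏ, |L| ≈ 7.481.
l(l+1) ≈ 7.481² ≈ 55.96, so l = 7.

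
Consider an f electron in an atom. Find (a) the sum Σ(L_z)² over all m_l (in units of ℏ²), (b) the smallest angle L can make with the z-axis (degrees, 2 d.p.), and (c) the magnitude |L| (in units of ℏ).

An f state has l = 3.
Σ m_l² = 28, so Σ(L_z)² = 28 ℏ².
cos θ_min = 3/√12, so θ_min ≈ 30.00°.
|L| = ℏ√(3·4) = 2√3 ℏ ≈ 3.464ℏ.

Σ(L_z)² = 28 ℏ²; θ_min ≈ 30.00°; |L| = 2√3 ℏ ≈ 3.464ℏ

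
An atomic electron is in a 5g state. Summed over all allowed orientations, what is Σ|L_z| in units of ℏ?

The 5g subshell has l = 4.
The allowed m_l values are -4, -3, -2, -1, 0, 1, 2, 3, 4.
Σ|m_l| = l(l+1) = 20.

Σ|L_z| = 20 ℏ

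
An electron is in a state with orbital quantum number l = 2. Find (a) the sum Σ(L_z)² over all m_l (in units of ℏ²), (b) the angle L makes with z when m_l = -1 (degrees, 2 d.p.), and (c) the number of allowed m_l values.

Σ m_l² = 10, so Σ(L_z)² = 10 ℏ².
For m_l = -1: cos θ = -1/√6, θ ≈ 114.09°.
There are 2l+1 = 5 values of m_l.

Σ(L_z)² = 10 ℏ²; θ(m_l=-1) ≈ 114.09°; 5 values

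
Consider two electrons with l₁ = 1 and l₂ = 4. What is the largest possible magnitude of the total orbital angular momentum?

Angular momentum addition gives L = |l₁ − l₂|, …, l₁ + l₂.
So L can be 3, 4, 5.
The largest magnitude corresponds to L = 5: |L_tot| = ℏ√(5·6) = √30 ℏ.

|L_tot|_max = √30 ℏ ≈ 5.477ℏ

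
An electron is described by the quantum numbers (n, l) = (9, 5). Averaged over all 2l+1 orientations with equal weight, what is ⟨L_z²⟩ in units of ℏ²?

m_l ∈ {-5, -4, -3, -2, -1, 0, 1, 2, 3, 4, 5}.
⟨L_z²⟩ = ℏ²·(Σ m_l²)/(2l+1) = ℏ²·110/11 = 10ℏ².

⟨L_z²⟩ = 10 ℏ²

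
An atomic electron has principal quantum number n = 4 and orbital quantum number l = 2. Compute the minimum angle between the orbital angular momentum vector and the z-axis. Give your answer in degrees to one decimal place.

|L|² = l(l+1)ℏ² = 6ℏ², so |L| = √6 ℏ.
The smallest angle corresponds to the largest L_z, i.e. m_l = l = 2, giving L_z = 2ℏ.
cos θ_min = 2/√6, so θ_min ≈ 35.3°.

θ_min ≈ 35.3°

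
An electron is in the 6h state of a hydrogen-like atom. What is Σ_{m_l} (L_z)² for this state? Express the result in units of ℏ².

Σ(L_z)² = 110 ℏ²

The 6h subshell has l = 5.
m_l ∈ {-5, -4, -3, -2, -1, 0, 1, 2, 3, 4, 5}.
Summing m² from −5 to 5: Σ m_l² = 110.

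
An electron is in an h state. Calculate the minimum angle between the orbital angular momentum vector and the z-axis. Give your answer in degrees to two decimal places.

For an h orbital, l = 5.
|L| = ℏ√(l(l+1)) = √30 ℏ.
The smallest angle corresponds to the largest L_z, i.e. m_l = l = 5, giving L_z = 5ℏ.
cos θ_min = 5/√30, so θ_min ≈ 24.09°.

θ_min ≈ 24.09°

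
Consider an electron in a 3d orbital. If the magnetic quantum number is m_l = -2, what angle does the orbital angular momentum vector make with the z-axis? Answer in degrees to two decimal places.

3d means n = 3, l = 2.
|L| = ℏ√(l(l+1)) = √6 ℏ.
L_z = m_l ℏ = −2ℏ.
cos θ = L_z/|L| = -2/√6, so θ ≈ 144.74°.

θ ≈ 144.74°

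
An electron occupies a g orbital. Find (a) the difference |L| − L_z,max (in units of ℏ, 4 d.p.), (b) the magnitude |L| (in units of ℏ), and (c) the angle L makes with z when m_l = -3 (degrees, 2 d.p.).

|L|−L_z,max ≈ 0.4721ℏ; |L| = 2√5 ℏ ≈ 4.472ℏ; θ(m_l=-3) ≈ 132.13°

A g state has l = 4.
|L| − L_z,max = (2√5 − 4)ℏ ≈ 0.4721ℏ.
|L| = ℏ√(4·5) = 2√5 ℏ ≈ 4.472ℏ.
For m_l = -3: cos θ = -3/√20, θ ≈ 132.13°.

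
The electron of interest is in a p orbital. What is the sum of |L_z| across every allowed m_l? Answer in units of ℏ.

Σ|L_z| = 2 ℏ

For a p orbital, l = 1.
m_l runs from −1 to 1, i.e. {-1, 0, 1}.
Σ|m_l| = 2·1(1+1)/2 = 2.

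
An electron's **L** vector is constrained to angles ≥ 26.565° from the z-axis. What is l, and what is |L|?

l = 4, |L| = 2√5 ℏ ≈ 4.472ℏ

cos²θ_min = l/(l+1) = 0.8000.
l = cos²θ/sin²θ ≈ 4.
Then |L| = ℏ√(4·5) = 2√5 ℏ.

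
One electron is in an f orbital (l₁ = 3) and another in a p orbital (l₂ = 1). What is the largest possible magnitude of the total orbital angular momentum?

The total orbital quantum number L ranges from |l₁ − l₂| to l₁ + l₂ in integer steps.
Allowed values: L = 2, 3, 4.
The largest magnitude corresponds to L = 4: |L_tot| = ℏ√(4·5) = 2√5 ℏ.

|L_tot|_max = 2√5 ℏ ≈ 4.472ℏ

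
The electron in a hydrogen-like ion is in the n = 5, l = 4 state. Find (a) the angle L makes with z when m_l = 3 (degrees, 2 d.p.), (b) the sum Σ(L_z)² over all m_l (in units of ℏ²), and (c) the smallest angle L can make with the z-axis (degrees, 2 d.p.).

θ(m_l=3) ≈ 47.87°; Σ(L_z)² = 60 ℏ²; θ_min ≈ 26.57°

For m_l = 3: cos θ = 3/√20, θ ≈ 47.87°.
Σ m_l² = 60, so Σ(L_z)² = 60 ℏ².
cos θ_min = 4/√20, so θ_min ≈ 26.57°.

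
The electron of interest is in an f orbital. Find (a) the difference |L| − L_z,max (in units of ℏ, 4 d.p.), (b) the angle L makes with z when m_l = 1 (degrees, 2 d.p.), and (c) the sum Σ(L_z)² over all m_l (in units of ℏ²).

An f state has l = 3.
|L| − L_z,max = (2√3 − 3)ℏ ≈ 0.4641ℏ.
For m_l = 1: cos θ = 1/√12, θ ≈ 73.22°.
Σ m_l² = 28, so Σ(L_z)² = 28 ℏ².

|L|−L_z,max ≈ 0.4641ℏ; θ(m_l=1) ≈ 73.22°; Σ(L_z)² = 28 ℏ²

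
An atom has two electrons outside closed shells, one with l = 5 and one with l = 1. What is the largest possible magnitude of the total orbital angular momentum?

The total orbital quantum number L ranges from |l₁ − l₂| to l₁ + l₂ in integer steps.
L ∈ {4, 5, 6}.
The largest magnitude corresponds to L = 6: |L_tot| = ℏ√(6·7) = √42 ℏ.

|L_tot|_max = √42 ℏ ≈ 6.481ℏ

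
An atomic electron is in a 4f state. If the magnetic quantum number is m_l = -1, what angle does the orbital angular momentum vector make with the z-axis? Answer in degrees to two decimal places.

θ ≈ 106.78°

The 4f subshell has l = 3.
|L| = ℏ√(l(l+1)) = 2√3 ℏ.
L_z = m_l ℏ = −1ℏ.
cos θ = L_z/|L| = -1/√12, so θ ≈ 106.78°.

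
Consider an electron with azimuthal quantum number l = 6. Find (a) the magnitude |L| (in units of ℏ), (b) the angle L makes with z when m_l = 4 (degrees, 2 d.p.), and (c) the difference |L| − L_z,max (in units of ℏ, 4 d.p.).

|L| = √42 ℏ ≈ 6.481ℏ; θ(m_l=4) ≈ 51.89°; |L|−L_z,max ≈ 0.4807ℏ

|L| = ℏ√(6·7) = √42 ℏ ≈ 6.481ℏ.
For m_l = 4: cos θ = 4/√42, θ ≈ 51.89°.
|L| − L_z,max = (√42 − 6)ℏ ≈ 0.4807ℏ.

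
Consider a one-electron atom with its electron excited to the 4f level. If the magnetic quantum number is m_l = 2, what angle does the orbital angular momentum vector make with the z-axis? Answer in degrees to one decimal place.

θ ≈ 54.7°

The 4f level has l = 3.
|L| = ℏ√(l(l+1)) = 2√3 ℏ.
L_z = m_l ℏ = 2ℏ.
cos θ = L_z/|L| = 2/√12, so θ ≈ 54.7°.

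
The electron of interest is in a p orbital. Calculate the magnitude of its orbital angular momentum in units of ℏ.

|L| = √2 ℏ ≈ 1.414ℏ

The letter p corresponds to l = 1.
|L| = ℏ√(l(l+1)) = ℏ√(1·2) = √2 ℏ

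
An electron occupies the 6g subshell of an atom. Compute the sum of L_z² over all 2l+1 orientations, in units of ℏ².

For 6g, l = 4.
The allowed m_l values are -4, -3, -2, -1, 0, 1, 2, 3, 4.
Σ m_l² = l(l+1)(2l+1)/3 = 4·5·9/3 = 60.

Σ(L_z)² = 60 ℏ²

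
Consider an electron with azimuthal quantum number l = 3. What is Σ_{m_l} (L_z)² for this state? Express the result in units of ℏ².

Σ(L_z)² = 28 ℏ²

The allowed m_l values are -3, -2, -1, 0, 1, 2, 3.
Σ m_l² = l(l+1)(2l+1)/3 = 3·4·7/3 = 28.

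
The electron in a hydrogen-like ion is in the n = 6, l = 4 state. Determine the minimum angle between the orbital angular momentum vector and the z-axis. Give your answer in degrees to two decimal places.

θ_min ≈ 26.57°

|L|² = l(l+1)ℏ² = 20ℏ², so |L| = 2√5 ℏ.
The smallest angle corresponds to the largest L_z, i.e. m_l = l = 4, giving L_z = 4ℏ.
cos θ_min = 4/√20, so θ_min ≈ 26.57°.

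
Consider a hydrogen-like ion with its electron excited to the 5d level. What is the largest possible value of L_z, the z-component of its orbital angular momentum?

L_z,max = 2ℏ

The 5d level has l = 2.
L_z = m_l ℏ with m_l ∈ {−2, …, 2}; the maximum is m_l = 2.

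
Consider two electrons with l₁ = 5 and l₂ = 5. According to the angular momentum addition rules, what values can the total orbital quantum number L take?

L = 0, 1, 2, 3, 4, 5, 6, 7, 8, 9, 10

By the triangle rule, |l₁ − l₂| ≤ L ≤ l₁ + l₂.
So L can be 0, 1, 2, 3, 4, 5, 6, 7, 8, 9, 10.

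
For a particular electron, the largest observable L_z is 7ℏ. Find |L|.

|L| = 2√14 ℏ ≈ 7.483ℏ

L_z,max = lℏ, so l = 7.
|L| = √(l(l+1)) ℏ = 2√14 ℏ.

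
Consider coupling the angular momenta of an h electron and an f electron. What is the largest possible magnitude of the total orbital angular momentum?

|L_tot|_max = 6√2 ℏ ≈ 8.485ℏ

Angular momentum addition gives L = |l₁ − l₂|, …, l₁ + l₂.
L ∈ {2, 3, 4, 5, 6, 7, 8}.
The largest magnitude corresponds to L = 8: |L_tot| = ℏ√(8·9) = 6√2 ℏ.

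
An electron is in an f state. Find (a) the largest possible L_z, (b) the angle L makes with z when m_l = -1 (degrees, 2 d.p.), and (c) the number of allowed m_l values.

L_z,max = 3ℏ; θ(m_l=-1) ≈ 106.78°; 7 values

F corresponds to l = 3.
L_z,max = lℏ = 3ℏ.
For m_l = -1: cos θ = -1/√12, θ ≈ 106.78°.
There are 2l+1 = 7 values of m_l.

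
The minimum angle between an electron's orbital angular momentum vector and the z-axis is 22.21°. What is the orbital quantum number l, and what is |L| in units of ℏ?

l = 6, |L| = √42 ℏ ≈ 6.481ℏ

cos²θ_min = l/(l+1) = 0.8571.
Solving: l = 6.
Then |L| = ℏ√(6·7) = √42 ℏ.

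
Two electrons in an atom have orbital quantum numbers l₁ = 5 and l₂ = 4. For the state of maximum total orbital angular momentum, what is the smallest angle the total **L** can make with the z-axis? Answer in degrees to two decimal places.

θ_min ≈ 18.43°

L runs from |5 − 4| = 1 to 5 + 4 = 9.
So L can be 1, 2, 3, 4, 5, 6, 7, 8, 9.
The maximum is L = 9, with |L_tot| = ℏ√(9·10) = 3√10 ℏ.
The minimum angle with z is arccos(9/√90) ≈ 18.43°.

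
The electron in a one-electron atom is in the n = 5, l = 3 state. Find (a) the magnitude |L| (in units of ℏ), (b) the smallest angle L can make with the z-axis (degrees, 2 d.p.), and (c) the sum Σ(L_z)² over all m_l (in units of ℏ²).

|L| = ℏ√(3·4) = 2√3 ℏ ≈ 3.464ℏ.
cos θ_min = 3/√12, so θ_min ≈ 30.00°.
Σ m_l² = 28, so Σ(L_z)² = 28 ℏ².

|L| = 2√3 ℏ ≈ 3.464ℏ; θ_min ≈ 30.00°; Σ(L_z)² = 28 ℏ²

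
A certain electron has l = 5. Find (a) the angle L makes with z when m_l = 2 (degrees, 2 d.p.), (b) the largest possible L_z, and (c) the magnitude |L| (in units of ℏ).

For m_l = 2: cos θ = 2/√30, θ ≈ 68.58°.
L_z,max = lℏ = 5ℏ.
|L| = ℏ√(5·6) = √30 ℏ ≈ 5.477ℏ.

θ(m_l=2) ≈ 68.58°; L_z,max = 5ℏ; |L| = √30 ℏ ≈ 5.477ℏ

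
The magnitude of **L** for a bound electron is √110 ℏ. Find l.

Since |L|² = l(l+1)ℏ², l(l+1) = 110.
Solving: l = 10.

l = 10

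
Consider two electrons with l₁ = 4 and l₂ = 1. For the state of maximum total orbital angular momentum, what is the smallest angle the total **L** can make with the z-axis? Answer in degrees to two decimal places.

Angular momentum addition gives L = |l₁ − l₂|, …, l₁ + l₂.
L ∈ {3, 4, 5}.
The maximum is L = 5, with |L_tot| = ℏ√(5·6) = √30 ℏ.
The minimum angle with z is arccos(5/√30) ≈ 24.09°.

θ_min ≈ 24.09°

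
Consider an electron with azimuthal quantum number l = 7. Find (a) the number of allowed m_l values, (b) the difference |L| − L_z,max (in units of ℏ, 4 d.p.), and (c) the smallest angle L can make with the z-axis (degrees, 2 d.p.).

There are 2l+1 = 15 values of m_l.
|L| − L_z,max = (2√14 − 7)ℏ ≈ 0.4833ℏ.
cos θ_min = 7/√56, so θ_min ≈ 20.70°.

15 values; |L|−L_z,max ≈ 0.4833ℏ; θ_min ≈ 20.70°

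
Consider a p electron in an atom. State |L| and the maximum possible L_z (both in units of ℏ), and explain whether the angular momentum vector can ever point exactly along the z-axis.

No: L_z,max = 1ℏ < |L| = √2 ℏ ≈ 1.414ℏ

For a p orbital, l = 1.
|L| = √2 ℏ ≈ 1.4142ℏ, while L_z,max = lℏ = 1ℏ.
Since |L| > L_z,max, the vector can never point exactly along z; the closest it comes is θ_min = arccos(1/√2) ≈ 45.0°.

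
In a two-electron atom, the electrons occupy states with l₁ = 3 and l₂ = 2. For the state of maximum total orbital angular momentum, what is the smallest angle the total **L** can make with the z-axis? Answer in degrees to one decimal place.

Angular momentum addition gives L = |l₁ − l₂|, …, l₁ + l₂.
L ∈ {1, 2, 3, 4, 5}.
The maximum is L = 5, with |L_tot| = ℏ√(5·6) = √30 ℏ.
The minimum angle with z is arccos(5/√30) ≈ 24.1°.

θ_min ≈ 24.1°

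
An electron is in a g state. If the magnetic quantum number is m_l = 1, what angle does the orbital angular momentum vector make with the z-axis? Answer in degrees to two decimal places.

For a g orbital, l = 4.
|L|² = l(l+1)ℏ² = 20ℏ², so |L| = 2√5 ℏ.
L_z = m_l ℏ = 1ℏ.
cos θ = L_z/|L| = 1/√20, so θ ≈ 77.08°.

θ ≈ 77.08°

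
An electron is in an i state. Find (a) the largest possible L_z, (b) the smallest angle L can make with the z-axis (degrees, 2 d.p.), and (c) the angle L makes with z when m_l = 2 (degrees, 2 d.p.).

An i state has l = 6.
L_z,max = lℏ = 6ℏ.
cos θ_min = 6/√42, so θ_min ≈ 22.21°.
For m_l = 2: cos θ = 2/√42, θ ≈ 72.02°.

L_z,max = 6ℏ; θ_min ≈ 22.21°; θ(m_l=2) ≈ 72.02°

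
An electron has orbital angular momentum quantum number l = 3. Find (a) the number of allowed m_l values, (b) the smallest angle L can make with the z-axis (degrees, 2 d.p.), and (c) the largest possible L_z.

There are 2l+1 = 7 values of m_l.
cos θ_min = 3/√12, so θ_min ≈ 30.00°.
L_z,max = lℏ = 3ℏ.

7 values; θ_min ≈ 30.00°; L_z,max = 3ℏ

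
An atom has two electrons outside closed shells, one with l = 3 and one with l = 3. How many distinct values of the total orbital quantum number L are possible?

By the triangle rule, |l₁ − l₂| ≤ L ≤ l₁ + l₂.
L ∈ {0, 1, 2, 3, 4, 5, 6}.
That is 7 values.

7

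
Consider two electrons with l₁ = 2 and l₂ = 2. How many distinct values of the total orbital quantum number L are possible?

5

The total orbital quantum number L ranges from |l₁ − l₂| to l₁ + l₂ in integer steps.
So L can be 0, 1, 2, 3, 4.
That is 5 values.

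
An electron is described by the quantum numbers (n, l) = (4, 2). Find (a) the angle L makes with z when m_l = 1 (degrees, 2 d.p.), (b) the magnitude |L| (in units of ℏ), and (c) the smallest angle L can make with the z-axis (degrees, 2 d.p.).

θ(m_l=1) ≈ 65.91°; |L| = √6 ℏ ≈ 2.449ℏ; θ_min ≈ 35.26°

For m_l = 1: cos θ = 1/√6, θ ≈ 65.91°.
|L| = ℏ√(2·3) = √6 ℏ ≈ 2.449ℏ.
cos θ_min = 2/√6, so θ_min ≈ 35.26°.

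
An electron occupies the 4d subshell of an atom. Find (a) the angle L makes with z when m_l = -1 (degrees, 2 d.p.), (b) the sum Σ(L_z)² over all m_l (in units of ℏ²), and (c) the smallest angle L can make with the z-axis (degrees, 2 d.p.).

θ(m_l=-1) ≈ 114.09°; Σ(L_z)² = 10 ℏ²; θ_min ≈ 35.26°

For 4d, l = 2.
For m_l = -1: cos θ = -1/√6, θ ≈ 114.09°.
Σ m_l² = 10, so Σ(L_z)² = 10 ℏ².
cos θ_min = 2/√6, so θ_min ≈ 35.26°.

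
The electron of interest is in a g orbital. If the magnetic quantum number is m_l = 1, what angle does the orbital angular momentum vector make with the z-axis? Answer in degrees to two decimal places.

θ ≈ 77.08°

A g state has l = 4.
|L| = ℏ√(l(l+1)) = 2√5 ℏ.
L_z = m_l ℏ = 1ℏ.
cos θ = L_z/|L| = 1/√20, so θ ≈ 77.08°.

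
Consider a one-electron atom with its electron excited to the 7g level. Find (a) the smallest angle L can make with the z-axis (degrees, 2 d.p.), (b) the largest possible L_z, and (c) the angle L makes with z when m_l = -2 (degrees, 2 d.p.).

θ_min ≈ 26.57°; L_z,max = 4ℏ; θ(m_l=-2) ≈ 116.57°

The 7g level has l = 4.
cos θ_min = 4/√20, so θ_min ≈ 26.57°.
L_z,max = lℏ = 4ℏ.
For m_l = -2: cos θ = -2/√20, θ ≈ 116.57°.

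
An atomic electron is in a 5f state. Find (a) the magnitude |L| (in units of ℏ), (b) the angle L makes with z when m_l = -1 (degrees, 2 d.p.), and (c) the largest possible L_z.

|L| = 2√3 ℏ ≈ 3.464ℏ; θ(m_l=-1) ≈ 106.78°; L_z,max = 3ℏ

5f means n = 5, l = 3.
|L| = ℏ√(3·4) = 2√3 ℏ ≈ 3.464ℏ.
For m_l = -1: cos θ = -1/√12, θ ≈ 106.78°.
L_z,max = lℏ = 3ℏ.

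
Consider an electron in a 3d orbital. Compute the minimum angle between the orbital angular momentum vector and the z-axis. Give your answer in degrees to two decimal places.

3d means n = 3, l = 2.
|L| = ℏ√(l(l+1)) = √6 ℏ.
The smallest angle corresponds to the largest L_z, i.e. m_l = l = 2, giving L_z = 2ℏ.
cos θ_min = 2/√6, so θ_min ≈ 35.26°.

θ_min ≈ 35.26°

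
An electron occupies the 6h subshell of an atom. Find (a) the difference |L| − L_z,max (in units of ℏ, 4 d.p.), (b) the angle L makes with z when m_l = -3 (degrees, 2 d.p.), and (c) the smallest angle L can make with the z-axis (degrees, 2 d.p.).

|L|−L_z,max ≈ 0.4772ℏ; θ(m_l=-3) ≈ 123.21°; θ_min ≈ 24.09°

The 6h subshell has l = 5.
|L| − L_z,max = (√30 − 5)ℏ ≈ 0.4772ℏ.
For m_l = -3: cos θ = -3/√30, θ ≈ 123.21°.
cos θ_min = 5/√30, so θ_min ≈ 24.09°.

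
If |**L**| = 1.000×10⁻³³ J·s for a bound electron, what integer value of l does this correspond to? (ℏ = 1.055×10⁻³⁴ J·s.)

l = 9

In units of ℏ, |L| ≈ 9.479.
Set l(l+1) = 89.85; the integer solution is l = 9.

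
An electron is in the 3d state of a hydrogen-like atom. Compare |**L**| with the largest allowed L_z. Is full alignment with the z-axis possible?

No: L_z,max = 2ℏ < |L| = √6 ℏ ≈ 2.449ℏ

3d means n = 3, l = 2.
|L| = √6 ℏ ≈ 2.4495ℏ, while L_z,max = lℏ = 2ℏ.
Since |L| > L_z,max, the vector can never point exactly along z; the closest it comes is θ_min = arccos(2/√6) ≈ 35.3°.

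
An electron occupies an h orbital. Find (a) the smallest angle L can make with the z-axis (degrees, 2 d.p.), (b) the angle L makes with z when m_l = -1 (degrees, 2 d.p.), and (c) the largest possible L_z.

The letter h corresponds to l = 5.
cos θ_min = 5/√30, so θ_min ≈ 24.09°.
For m_l = -1: cos θ = -1/√30, θ ≈ 100.52°.
L_z,max = lℏ = 5ℏ.

θ_min ≈ 24.09°; θ(m_l=-1) ≈ 100.52°; L_z,max = 5ℏ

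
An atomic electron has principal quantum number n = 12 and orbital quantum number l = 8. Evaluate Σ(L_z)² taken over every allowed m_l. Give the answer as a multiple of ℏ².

The allowed m_l values are -8, -7, -6, -5, -4, -3, -2, -1, 0, 1, 2, 3, 4, 5, 6, 7, 8.
Σ m_l² = 2·(1 + 4 + 9 + 16 + 25 + 36 + 49 + 64) = 408.

Σ(L_z)² = 408 ℏ²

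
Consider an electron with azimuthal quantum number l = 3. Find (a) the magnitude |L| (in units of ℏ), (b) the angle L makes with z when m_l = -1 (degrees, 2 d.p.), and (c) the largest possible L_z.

|L| = 2√3 ℏ ≈ 3.464ℏ; θ(m_l=-1) ≈ 106.78°; L_z,max = 3ℏ

|L| = ℏ√(3·4) = 2√3 ℏ ≈ 3.464ℏ.
For m_l = -1: cos θ = -1/√12, θ ≈ 106.78°.
L_z,max = lℏ = 3ℏ.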